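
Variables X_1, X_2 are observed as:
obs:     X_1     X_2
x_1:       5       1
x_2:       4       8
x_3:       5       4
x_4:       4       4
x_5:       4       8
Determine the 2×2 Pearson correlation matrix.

Step 1 — column means:
  mean(X_1) = (5 + 4 + 5 + 4 + 4) / 5 = 22/5 = 4.4
  mean(X_2) = (1 + 8 + 4 + 4 + 8) / 5 = 25/5 = 5

Step 2 — sample variances and covariances s[i,j] = (1/(n-1)) · Σ_k (x_{k,i} - mean_i) · (x_{k,j} - mean_j), with n-1 = 4:
  s[X_1,X_1] = ((0.6)·(0.6) + (-0.4)·(-0.4) + (0.6)·(0.6) + (-0.4)·(-0.4) + (-0.4)·(-0.4)) / 4 = 1.2/4 = 0.3
  s[X_1,X_2] = ((0.6)·(-4) + (-0.4)·(3) + (0.6)·(-1) + (-0.4)·(-1) + (-0.4)·(3)) / 4 = -5/4 = -1.25
  s[X_2,X_2] = ((-4)·(-4) + (3)·(3) + (-1)·(-1) + (-1)·(-1) + (3)·(3)) / 4 = 36/4 = 9
  Sample standard deviations s_i = √(s[i,i]):
  s(X_1) = √(0.3) = 0.5477
  s(X_2) = √(9) = 3

Step 3 — r_{ij} = s_{ij} / (s_i · s_j):
  r[X_1,X_1] = 1 (diagonal).
  r[X_1,X_2] = -1.25 / (0.5477 · 3) = -1.25 / 1.6432 = -0.7607
  r[X_2,X_2] = 1 (diagonal).

R is symmetric with unit diagonal. Assembling:

R = [[1, -0.7607],
 [-0.7607, 1]]


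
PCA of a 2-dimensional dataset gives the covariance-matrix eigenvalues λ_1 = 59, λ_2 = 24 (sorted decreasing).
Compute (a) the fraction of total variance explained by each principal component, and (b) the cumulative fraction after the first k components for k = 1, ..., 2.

Step 1 — total variance = trace(Sigma) = Σ λ_i = 59 + 24 = 83.

Step 2 — fraction explained by component i = λ_i / Σ λ:
  PC1: 59/83 = 0.7108
  PC2: 24/83 = 0.2892

Step 3 — cumulative fraction after k components = (λ_1 + ... + λ_k) / Σ λ:
  k = 1: 59/83 = 0.7108
  k = 2: (59 + 24)/83 = 83/83 = 1

Summary (fraction, with percent):

explained: PC1 0.7108 (71.08%), PC2 0.2892 (28.92%);  cumulative: 0.7108, 1


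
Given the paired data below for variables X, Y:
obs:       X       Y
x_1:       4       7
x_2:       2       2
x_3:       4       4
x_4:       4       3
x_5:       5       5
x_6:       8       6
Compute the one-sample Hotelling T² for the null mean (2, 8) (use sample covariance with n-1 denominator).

Step 1 — sample mean vector:
  mean(X) = (4 + 2 + 4 + 4 + 5 + 8) / 6 = 27/6 = 4.5
  mean(Y) = (7 + 2 + 4 + 3 + 5 + 6) / 6 = 27/6 = 4.5
  x̄ = (4.5, 4.5),  deviation x̄ - mu_0 = (4.5, 4.5) - (2, 8) = (2.5, -3.5).

Step 2 — sample covariance matrix, S[i,j] = (1/(n-1)) · Σ_k (x_{k,i} - mean_i) · (x_{k,j} - mean_j), divisor n-1 = 5:
  S[X,X] = ((-0.5)·(-0.5) + (-2.5)·(-2.5) + (-0.5)·(-0.5) + (-0.5)·(-0.5) + (0.5)·(0.5) + (3.5)·(3.5)) / 5 = 19.5/5 = 3.9
  S[X,Y] = ((-0.5)·(2.5) + (-2.5)·(-2.5) + (-0.5)·(-0.5) + (-0.5)·(-1.5) + (0.5)·(0.5) + (3.5)·(1.5)) / 5 = 11.5/5 = 2.3
  S[Y,Y] = ((2.5)·(2.5) + (-2.5)·(-2.5) + (-0.5)·(-0.5) + (-1.5)·(-1.5) + (0.5)·(0.5) + (1.5)·(1.5)) / 5 = 17.5/5 = 3.5
  S = [[3.9, 2.3],
 [2.3, 3.5]].

Step 3 — invert S. det(S) = 3.9·3.5 - (2.3)² = 8.36.
  S^{-1} = (1/det) · [[d, -b], [-b, a]] = [[0.4187, -0.2751],
 [-0.2751, 0.4665]].

Step 4 — quadratic form (x̄ - mu_0)^T · S^{-1} · (x̄ - mu_0):
  S^{-1} · (x̄ - mu_0) = (2.0096, -2.3206),
  (x̄ - mu_0)^T · [...] = (2.5)·(2.0096) + (-3.5)·(-2.3206) = 13.1459.

Step 5 — scale by n: T² = 6 · 13.1459 = 78.8756.

T² ≈ 78.8756


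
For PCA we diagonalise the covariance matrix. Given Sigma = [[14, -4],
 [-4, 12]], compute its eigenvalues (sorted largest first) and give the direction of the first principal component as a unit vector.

Step 1 — characteristic polynomial of 2×2 Sigma:
  det(Sigma - λI) = λ² - trace · λ + det = 0.
  trace = 14 + 12 = 26, det = 14·12 - (-4)² = 152.
Step 2 — discriminant:
  Δ = trace² - 4·det = 676 - 608 = 68.
Step 3 — eigenvalues:
  λ = (trace ± √Δ)/2 = (26 ± 8.2462)/2,
  λ_1 = 17.1231,  λ_2 = 8.8769.

Step 4 — unit eigenvector for λ_1: solve (Sigma - λ_1 I)v = 0. First row:
  (14 - 17.1231)·v_x + (-4)·v_y = 0, i.e. (-3.1231)·v_x + (-4)·v_y = 0,
  so v ∝ (b, λ_1 - a) = (-4, 3.1231); multiply by -1 so the first entry is positive: u = (4, -3.1231).
  ||u|| = √((4)² + (-3.1231)²) = √(25.7538) ≈ 5.0748,
  v_1 = u/||u|| ≈ (0.7882, -0.6154) (||v_1|| = 1).

λ_1 = 17.1231,  λ_2 = 8.8769;  v_1 ≈ (0.7882, -0.6154)


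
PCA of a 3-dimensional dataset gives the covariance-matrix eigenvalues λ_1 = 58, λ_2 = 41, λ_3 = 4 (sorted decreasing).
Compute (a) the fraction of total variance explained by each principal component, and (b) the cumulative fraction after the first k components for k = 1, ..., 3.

Step 1 — total variance = trace(Sigma) = Σ λ_i = 58 + 41 + 4 = 103.

Step 2 — fraction explained by component i = λ_i / Σ λ:
  PC1: 58/103 = 0.5631
  PC2: 41/103 = 0.3981
  PC3: 4/103 = 0.0388

Step 3 — cumulative fraction after k components = (λ_1 + ... + λ_k) / Σ λ:
  k = 1: 58/103 = 0.5631
  k = 2: (58 + 41)/103 = 99/103 = 0.9612
  k = 3: (58 + 41 + 4)/103 = 103/103 = 1

Summary (fraction, with percent):

explained: PC1 0.5631 (56.31%), PC2 0.3981 (39.81%), PC3 0.0388 (3.88%);  cumulative: 0.5631, 0.9612, 1


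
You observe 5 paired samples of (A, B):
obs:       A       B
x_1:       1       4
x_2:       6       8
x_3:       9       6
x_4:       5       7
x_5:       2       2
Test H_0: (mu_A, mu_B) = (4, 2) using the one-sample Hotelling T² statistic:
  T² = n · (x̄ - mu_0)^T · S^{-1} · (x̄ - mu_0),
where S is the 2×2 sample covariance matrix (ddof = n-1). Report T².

Step 1 — sample mean vector:
  mean(A) = (1 + 6 + 9 + 5 + 2) / 5 = 23/5 = 4.6
  mean(B) = (4 + 8 + 6 + 7 + 2) / 5 = 27/5 = 5.4
  x̄ = (4.6, 5.4),  deviation x̄ - mu_0 = (4.6, 5.4) - (4, 2) = (0.6, 3.4).

Step 2 — sample covariance matrix, S[i,j] = (1/(n-1)) · Σ_k (x_{k,i} - mean_i) · (x_{k,j} - mean_j), divisor n-1 = 4:
  S[A,A] = ((-3.6)·(-3.6) + (1.4)·(1.4) + (4.4)·(4.4) + (0.4)·(0.4) + (-2.6)·(-2.6)) / 4 = 41.2/4 = 10.3
  S[A,B] = ((-3.6)·(-1.4) + (1.4)·(2.6) + (4.4)·(0.6) + (0.4)·(1.6) + (-2.6)·(-3.4)) / 4 = 20.8/4 = 5.2
  S[B,B] = ((-1.4)·(-1.4) + (2.6)·(2.6) + (0.6)·(0.6) + (1.6)·(1.6) + (-3.4)·(-3.4)) / 4 = 23.2/4 = 5.8
  S = [[10.3, 5.2],
 [5.2, 5.8]].

Step 3 — invert S. det(S) = 10.3·5.8 - (5.2)² = 32.7.
  S^{-1} = (1/det) · [[d, -b], [-b, a]] = [[0.1774, -0.159],
 [-0.159, 0.315]].

Step 4 — quadratic form (x̄ - mu_0)^T · S^{-1} · (x̄ - mu_0):
  S^{-1} · (x̄ - mu_0) = (-0.4343, 0.9755),
  (x̄ - mu_0)^T · [...] = (0.6)·(-0.4343) + (3.4)·(0.9755) = 3.0563.

Step 5 — scale by n: T² = 5 · 3.0563 = 15.2813.

T² ≈ 15.2813


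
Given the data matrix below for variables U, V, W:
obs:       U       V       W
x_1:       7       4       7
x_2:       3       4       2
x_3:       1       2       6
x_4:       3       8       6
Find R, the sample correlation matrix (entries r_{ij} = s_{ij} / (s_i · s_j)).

Step 1 — column means:
  mean(U) = (7 + 3 + 1 + 3) / 4 = 14/4 = 3.5
  mean(V) = (4 + 4 + 2 + 8) / 4 = 18/4 = 4.5
  mean(W) = (7 + 2 + 6 + 6) / 4 = 21/4 = 5.25

Step 2 — sample variances and covariances s[i,j] = (1/(n-1)) · Σ_k (x_{k,i} - mean_i) · (x_{k,j} - mean_j), with n-1 = 3:
  s[U,U] = ((3.5)·(3.5) + (-0.5)·(-0.5) + (-2.5)·(-2.5) + (-0.5)·(-0.5)) / 3 = 19/3 = 6.3333
  s[U,V] = ((3.5)·(-0.5) + (-0.5)·(-0.5) + (-2.5)·(-2.5) + (-0.5)·(3.5)) / 3 = 3/3 = 1
  s[U,W] = ((3.5)·(1.75) + (-0.5)·(-3.25) + (-2.5)·(0.75) + (-0.5)·(0.75)) / 3 = 5.5/3 = 1.8333
  s[V,V] = ((-0.5)·(-0.5) + (-0.5)·(-0.5) + (-2.5)·(-2.5) + (3.5)·(3.5)) / 3 = 19/3 = 6.3333
  s[V,W] = ((-0.5)·(1.75) + (-0.5)·(-3.25) + (-2.5)·(0.75) + (3.5)·(0.75)) / 3 = 1.5/3 = 0.5
  s[W,W] = ((1.75)·(1.75) + (-3.25)·(-3.25) + (0.75)·(0.75) + (0.75)·(0.75)) / 3 = 14.75/3 = 4.9167
  Sample standard deviations s_i = √(s[i,i]):
  s(U) = √(6.3333) = 2.5166
  s(V) = √(6.3333) = 2.5166
  s(W) = √(4.9167) = 2.2174

Step 3 — r_{ij} = s_{ij} / (s_i · s_j):
  r[U,U] = 1 (diagonal).
  r[U,V] = 1 / (2.5166 · 2.5166) = 1 / 6.3333 = 0.1579
  r[U,W] = 1.8333 / (2.5166 · 2.2174) = 1.8333 / 5.5802 = 0.3285
  r[V,V] = 1 (diagonal).
  r[V,W] = 0.5 / (2.5166 · 2.2174) = 0.5 / 5.5802 = 0.0896
  r[W,W] = 1 (diagonal).

R is symmetric with unit diagonal. Assembling:

R = [[1, 0.1579, 0.3285],
 [0.1579, 1, 0.0896],
 [0.3285, 0.0896, 1]]


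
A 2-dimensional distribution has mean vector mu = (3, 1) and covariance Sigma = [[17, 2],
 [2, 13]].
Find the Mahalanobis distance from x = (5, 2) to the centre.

Step 1 — centre the observation: (x - mu) = (2, 1).

Step 2 — invert Sigma. det(Sigma) = 17·13 - (2)² = 217.
  Sigma^{-1} = (1/det) · [[d, -b], [-b, a]] = [[0.0599, -0.0092],
 [-0.0092, 0.0783]].

Step 3 — form the quadratic (x - mu)^T · Sigma^{-1} · (x - mu):
  Sigma^{-1} · (x - mu) = (0.1106, 0.0599).
  (x - mu)^T · [Sigma^{-1} · (x - mu)] = (2)·(0.1106) + (1)·(0.0599) = 0.2811.

Step 4 — take square root: d = √(0.2811) ≈ 0.5302.

d(x, mu) = √(0.2811) ≈ 0.5302


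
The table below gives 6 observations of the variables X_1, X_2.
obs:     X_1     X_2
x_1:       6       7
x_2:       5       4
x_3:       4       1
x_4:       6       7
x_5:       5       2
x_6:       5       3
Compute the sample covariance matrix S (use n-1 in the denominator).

Step 1 — column means:
  mean(X_1) = (6 + 5 + 4 + 6 + 5 + 5) / 6 = 31/6 = 5.1667
  mean(X_2) = (7 + 4 + 1 + 7 + 2 + 3) / 6 = 24/6 = 4

Step 2 — sample covariance S[i,j] = (1/(n-1)) · Σ_k (x_{k,i} - mean_i) · (x_{k,j} - mean_j), with n-1 = 5.
  S[X_1,X_1] = ((0.8333)·(0.8333) + (-0.1667)·(-0.1667) + (-1.1667)·(-1.1667) + (0.8333)·(0.8333) + (-0.1667)·(-0.1667) + (-0.1667)·(-0.1667)) / 5 = 2.8333/5 = 0.5667
  S[X_1,X_2] = ((0.8333)·(3) + (-0.1667)·(0) + (-1.1667)·(-3) + (0.8333)·(3) + (-0.1667)·(-2) + (-0.1667)·(-1)) / 5 = 9/5 = 1.8
  S[X_2,X_2] = ((3)·(3) + (0)·(0) + (-3)·(-3) + (3)·(3) + (-2)·(-2) + (-1)·(-1)) / 5 = 32/5 = 6.4

S is symmetric (S[j,i] = S[i,j]). Assembling:

S = [[0.5667, 1.8],
 [1.8, 6.4]]


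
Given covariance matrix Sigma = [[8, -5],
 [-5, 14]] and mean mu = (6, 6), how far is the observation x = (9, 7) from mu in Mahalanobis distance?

Step 1 — centre the observation: (x - mu) = (3, 1).

Step 2 — invert Sigma. det(Sigma) = 8·14 - (-5)² = 87.
  Sigma^{-1} = (1/det) · [[d, -b], [-b, a]] = [[0.1609, 0.0575],
 [0.0575, 0.092]].

Step 3 — form the quadratic (x - mu)^T · Sigma^{-1} · (x - mu):
  Sigma^{-1} · (x - mu) = (0.5402, 0.2644).
  (x - mu)^T · [Sigma^{-1} · (x - mu)] = (3)·(0.5402) + (1)·(0.2644) = 1.8851.

Step 4 — take square root: d = √(1.8851) ≈ 1.373.

d(x, mu) = √(1.8851) ≈ 1.373


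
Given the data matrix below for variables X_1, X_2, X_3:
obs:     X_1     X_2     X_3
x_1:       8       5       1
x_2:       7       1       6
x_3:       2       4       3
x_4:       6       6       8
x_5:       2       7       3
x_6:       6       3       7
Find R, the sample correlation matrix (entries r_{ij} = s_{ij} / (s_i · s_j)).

Step 1 — column means:
  mean(X_1) = (8 + 7 + 2 + 6 + 2 + 6) / 6 = 31/6 = 5.1667
  mean(X_2) = (5 + 1 + 4 + 6 + 7 + 3) / 6 = 26/6 = 4.3333
  mean(X_3) = (1 + 6 + 3 + 8 + 3 + 7) / 6 = 28/6 = 4.6667

Step 2 — sample variances and covariances s[i,j] = (1/(n-1)) · Σ_k (x_{k,i} - mean_i) · (x_{k,j} - mean_j), with n-1 = 5:
  s[X_1,X_1] = ((2.8333)·(2.8333) + (1.8333)·(1.8333) + (-3.1667)·(-3.1667) + (0.8333)·(0.8333) + (-3.1667)·(-3.1667) + (0.8333)·(0.8333)) / 5 = 32.8333/5 = 6.5667
  s[X_1,X_2] = ((2.8333)·(0.6667) + (1.8333)·(-3.3333) + (-3.1667)·(-0.3333) + (0.8333)·(1.6667) + (-3.1667)·(2.6667) + (0.8333)·(-1.3333)) / 5 = -11.3333/5 = -2.2667
  s[X_1,X_3] = ((2.8333)·(-3.6667) + (1.8333)·(1.3333) + (-3.1667)·(-1.6667) + (0.8333)·(3.3333) + (-3.1667)·(-1.6667) + (0.8333)·(2.3333)) / 5 = 7.3333/5 = 1.4667
  s[X_2,X_2] = ((0.6667)·(0.6667) + (-3.3333)·(-3.3333) + (-0.3333)·(-0.3333) + (1.6667)·(1.6667) + (2.6667)·(2.6667) + (-1.3333)·(-1.3333)) / 5 = 23.3333/5 = 4.6667
  s[X_2,X_3] = ((0.6667)·(-3.6667) + (-3.3333)·(1.3333) + (-0.3333)·(-1.6667) + (1.6667)·(3.3333) + (2.6667)·(-1.6667) + (-1.3333)·(2.3333)) / 5 = -8.3333/5 = -1.6667
  s[X_3,X_3] = ((-3.6667)·(-3.6667) + (1.3333)·(1.3333) + (-1.6667)·(-1.6667) + (3.3333)·(3.3333) + (-1.6667)·(-1.6667) + (2.3333)·(2.3333)) / 5 = 37.3333/5 = 7.4667
  Sample standard deviations s_i = √(s[i,i]):
  s(X_1) = √(6.5667) = 2.5626
  s(X_2) = √(4.6667) = 2.1602
  s(X_3) = √(7.4667) = 2.7325

Step 3 — r_{ij} = s_{ij} / (s_i · s_j):
  r[X_1,X_1] = 1 (diagonal).
  r[X_1,X_2] = -2.2667 / (2.5626 · 2.1602) = -2.2667 / 5.5357 = -0.4095
  r[X_1,X_3] = 1.4667 / (2.5626 · 2.7325) = 1.4667 / 7.0022 = 0.2095
  r[X_2,X_2] = 1 (diagonal).
  r[X_2,X_3] = -1.6667 / (2.1602 · 2.7325) = -1.6667 / 5.9029 = -0.2823
  r[X_3,X_3] = 1 (diagonal).

R is symmetric with unit diagonal. Assembling:

R = [[1, -0.4095, 0.2095],
 [-0.4095, 1, -0.2823],
 [0.2095, -0.2823, 1]]


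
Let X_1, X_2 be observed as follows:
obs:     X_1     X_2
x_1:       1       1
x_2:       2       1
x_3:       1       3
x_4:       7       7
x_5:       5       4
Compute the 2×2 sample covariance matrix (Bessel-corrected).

Step 1 — column means:
  mean(X_1) = (1 + 2 + 1 + 7 + 5) / 5 = 16/5 = 3.2
  mean(X_2) = (1 + 1 + 3 + 7 + 4) / 5 = 16/5 = 3.2

Step 2 — sample covariance S[i,j] = (1/(n-1)) · Σ_k (x_{k,i} - mean_i) · (x_{k,j} - mean_j), with n-1 = 4.
  S[X_1,X_1] = ((-2.2)·(-2.2) + (-1.2)·(-1.2) + (-2.2)·(-2.2) + (3.8)·(3.8) + (1.8)·(1.8)) / 4 = 28.8/4 = 7.2
  S[X_1,X_2] = ((-2.2)·(-2.2) + (-1.2)·(-2.2) + (-2.2)·(-0.2) + (3.8)·(3.8) + (1.8)·(0.8)) / 4 = 23.8/4 = 5.95
  S[X_2,X_2] = ((-2.2)·(-2.2) + (-2.2)·(-2.2) + (-0.2)·(-0.2) + (3.8)·(3.8) + (0.8)·(0.8)) / 4 = 24.8/4 = 6.2

S is symmetric (S[j,i] = S[i,j]). Assembling:

S = [[7.2, 5.95],
 [5.95, 6.2]]


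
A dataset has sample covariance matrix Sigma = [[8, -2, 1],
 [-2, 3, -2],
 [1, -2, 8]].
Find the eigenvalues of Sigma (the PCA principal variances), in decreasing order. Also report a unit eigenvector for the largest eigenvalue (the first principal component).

Step 1 — characteristic polynomial p(λ) = det(λI - Sigma) = λ³ - tr·λ² + c_1·λ - det, where tr = trace, c_1 = sum of the principal 2×2 minors, det = det(Sigma):
  tr = 8 + 3 + 8 = 19,
  c_1 = (8·3 - (-2)²) + (8·8 - (1)²) + (3·8 - (-2)²) = 20 + 63 + 20 = 103,
  det = 8·(3·8 - (-2)²) - (-2)·((-2)·8 - (-2)·(1)) + (1)·((-2)·(-2) - 3·(1)) = 8·(20) - (-2)·(-14) + (1)·(1) = 133.
  So p(λ) = λ³ - 19λ² + 103λ - 133.
Step 2 — look for an integer root (rational root theorem: any rational root is an integer divisor of 133). Testing λ = 7:
  p(7) = 343 - 931 + 721 - 133 = 0  ✓
  Dividing out (λ - 7): p(λ) = (λ - 7)(λ² - 12λ + 19).
Step 3 — remaining eigenvalues from the quadratic λ² - 12λ + 19 = 0:
  Δ = 12² - 4·19 = 144 - 76 = 68,  λ = (12 ± √68)/2 = (12 ± 8.2462)/2 ≈ 10.1231 or 1.8769.
  Sorted: λ_1 = 10.1231,  λ_2 = 7,  λ_3 = 1.8769  (check: sum = 19 = tr ✓).

Step 4 — unit eigenvector for λ_1 ≈ 10.1231: v spans the null space of (Sigma - λ_1 I), whose rows are
  r_1 = (-2.1231, -2, 1),  r_2 = (-2, -7.1231, -2),  r_3 = (1, -2, -2.1231).
  v is orthogonal to every row, so take v ∝ r_1 × r_2 = ((-2)·(-2) - (1)·(-7.1231), (1)·(-2) - (-2.1231)·(-2), (-2.1231)·(-7.1231) - (-2)·(-2)) ≈ (11.1231, -6.2462, 11.1231).
  Let u = (11.1231, -6.2462, 11.1231).
  ||u|| = √((11.1231)² + (-6.2462)² + (11.1231)²) = √(286.4621) ≈ 16.9252,  v_1 = u/||u|| ≈ (0.6572, -0.369, 0.6572) (||v_1|| = 1).

λ_1 = 10.1231,  λ_2 = 7,  λ_3 = 1.8769;  v_1 ≈ (0.6572, -0.369, 0.6572)


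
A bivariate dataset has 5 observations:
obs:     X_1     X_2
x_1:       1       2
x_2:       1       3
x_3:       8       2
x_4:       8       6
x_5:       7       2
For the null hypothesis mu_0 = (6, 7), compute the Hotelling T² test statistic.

Step 1 — sample mean vector:
  mean(X_1) = (1 + 1 + 8 + 8 + 7) / 5 = 25/5 = 5
  mean(X_2) = (2 + 3 + 2 + 6 + 2) / 5 = 15/5 = 3
  x̄ = (5, 3),  deviation x̄ - mu_0 = (5, 3) - (6, 7) = (-1, -4).

Step 2 — sample covariance matrix, S[i,j] = (1/(n-1)) · Σ_k (x_{k,i} - mean_i) · (x_{k,j} - mean_j), divisor n-1 = 4:
  S[X_1,X_1] = ((-4)·(-4) + (-4)·(-4) + (3)·(3) + (3)·(3) + (2)·(2)) / 4 = 54/4 = 13.5
  S[X_1,X_2] = ((-4)·(-1) + (-4)·(0) + (3)·(-1) + (3)·(3) + (2)·(-1)) / 4 = 8/4 = 2
  S[X_2,X_2] = ((-1)·(-1) + (0)·(0) + (-1)·(-1) + (3)·(3) + (-1)·(-1)) / 4 = 12/4 = 3
  S = [[13.5, 2],
 [2, 3]].

Step 3 — invert S. det(S) = 13.5·3 - (2)² = 36.5.
  S^{-1} = (1/det) · [[d, -b], [-b, a]] = [[0.0822, -0.0548],
 [-0.0548, 0.3699]].

Step 4 — quadratic form (x̄ - mu_0)^T · S^{-1} · (x̄ - mu_0):
  S^{-1} · (x̄ - mu_0) = (0.137, -1.4247),
  (x̄ - mu_0)^T · [...] = (-1)·(0.137) + (-4)·(-1.4247) = 5.5616.

Step 5 — scale by n: T² = 5 · 5.5616 = 27.8082.

T² ≈ 27.8082


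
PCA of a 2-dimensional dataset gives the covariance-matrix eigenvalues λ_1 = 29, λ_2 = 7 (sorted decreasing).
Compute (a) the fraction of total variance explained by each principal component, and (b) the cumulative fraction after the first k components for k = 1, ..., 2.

Step 1 — total variance = trace(Sigma) = Σ λ_i = 29 + 7 = 36.

Step 2 — fraction explained by component i = λ_i / Σ λ:
  PC1: 29/36 = 0.8056
  PC2: 7/36 = 0.1944

Step 3 — cumulative fraction after k components = (λ_1 + ... + λ_k) / Σ λ:
  k = 1: 29/36 = 0.8056
  k = 2: (29 + 7)/36 = 36/36 = 1

Summary (fraction, with percent):

explained: PC1 0.8056 (80.56%), PC2 0.1944 (19.44%);  cumulative: 0.8056, 1


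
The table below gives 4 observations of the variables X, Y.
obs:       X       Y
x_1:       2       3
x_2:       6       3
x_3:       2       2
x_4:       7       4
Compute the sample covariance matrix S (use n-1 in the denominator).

Step 1 — column means:
  mean(X) = (2 + 6 + 2 + 7) / 4 = 17/4 = 4.25
  mean(Y) = (3 + 3 + 2 + 4) / 4 = 12/4 = 3

Step 2 — sample covariance S[i,j] = (1/(n-1)) · Σ_k (x_{k,i} - mean_i) · (x_{k,j} - mean_j), with n-1 = 3.
  S[X,X] = ((-2.25)·(-2.25) + (1.75)·(1.75) + (-2.25)·(-2.25) + (2.75)·(2.75)) / 3 = 20.75/3 = 6.9167
  S[X,Y] = ((-2.25)·(0) + (1.75)·(0) + (-2.25)·(-1) + (2.75)·(1)) / 3 = 5/3 = 1.6667
  S[Y,Y] = ((0)·(0) + (0)·(0) + (-1)·(-1) + (1)·(1)) / 3 = 2/3 = 0.6667

S is symmetric (S[j,i] = S[i,j]). Assembling:

S = [[6.9167, 1.6667],
 [1.6667, 0.6667]]


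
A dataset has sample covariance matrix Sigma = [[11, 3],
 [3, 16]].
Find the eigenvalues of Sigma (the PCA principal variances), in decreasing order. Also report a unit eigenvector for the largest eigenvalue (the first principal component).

Step 1 — characteristic polynomial of 2×2 Sigma:
  det(Sigma - λI) = λ² - trace · λ + det = 0.
  trace = 11 + 16 = 27, det = 11·16 - (3)² = 167.
Step 2 — discriminant:
  Δ = trace² - 4·det = 729 - 668 = 61.
Step 3 — eigenvalues:
  λ = (trace ± √Δ)/2 = (27 ± 7.8102)/2,
  λ_1 = 17.4051,  λ_2 = 9.5949.

Step 4 — unit eigenvector for λ_1: solve (Sigma - λ_1 I)v = 0. First row:
  (11 - 17.4051)·v_x + (3)·v_y = 0, i.e. (-6.4051)·v_x + (3)·v_y = 0,
  so v ∝ (b, λ_1 - a) = (3, 6.4051) = u.
  ||u|| = √((3)² + (6.4051)²) = √(50.0256) ≈ 7.0729,
  v_1 = u/||u|| ≈ (0.4242, 0.9056) (||v_1|| = 1).

λ_1 = 17.4051,  λ_2 = 9.5949;  v_1 ≈ (0.4242, 0.9056)


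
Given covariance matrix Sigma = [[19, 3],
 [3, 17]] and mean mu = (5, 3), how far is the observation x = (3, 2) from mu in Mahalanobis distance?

Step 1 — centre the observation: (x - mu) = (-2, -1).

Step 2 — invert Sigma. det(Sigma) = 19·17 - (3)² = 314.
  Sigma^{-1} = (1/det) · [[d, -b], [-b, a]] = [[0.0541, -0.0096],
 [-0.0096, 0.0605]].

Step 3 — form the quadratic (x - mu)^T · Sigma^{-1} · (x - mu):
  Sigma^{-1} · (x - mu) = (-0.0987, -0.0414).
  (x - mu)^T · [Sigma^{-1} · (x - mu)] = (-2)·(-0.0987) + (-1)·(-0.0414) = 0.2389.

Step 4 — take square root: d = √(0.2389) ≈ 0.4887.

d(x, mu) = √(0.2389) ≈ 0.4887


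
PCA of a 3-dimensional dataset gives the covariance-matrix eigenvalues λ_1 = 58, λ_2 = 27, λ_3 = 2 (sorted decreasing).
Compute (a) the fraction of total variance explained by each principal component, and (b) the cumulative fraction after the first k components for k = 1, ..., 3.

Step 1 — total variance = trace(Sigma) = Σ λ_i = 58 + 27 + 2 = 87.

Step 2 — fraction explained by component i = λ_i / Σ λ:
  PC1: 58/87 = 0.6667
  PC2: 27/87 = 0.3103
  PC3: 2/87 = 0.023

Step 3 — cumulative fraction after k components = (λ_1 + ... + λ_k) / Σ λ:
  k = 1: 58/87 = 0.6667
  k = 2: (58 + 27)/87 = 85/87 = 0.977
  k = 3: (58 + 27 + 2)/87 = 87/87 = 1

Summary (fraction, with percent):

explained: PC1 0.6667 (66.67%), PC2 0.3103 (31.03%), PC3 0.023 (2.3%);  cumulative: 0.6667, 0.977, 1


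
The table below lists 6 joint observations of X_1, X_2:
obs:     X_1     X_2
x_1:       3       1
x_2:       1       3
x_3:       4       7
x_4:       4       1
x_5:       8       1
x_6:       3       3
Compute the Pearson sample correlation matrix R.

Step 1 — column means:
  mean(X_1) = (3 + 1 + 4 + 4 + 8 + 3) / 6 = 23/6 = 3.8333
  mean(X_2) = (1 + 3 + 7 + 1 + 1 + 3) / 6 = 16/6 = 2.6667

Step 2 — sample variances and covariances s[i,j] = (1/(n-1)) · Σ_k (x_{k,i} - mean_i) · (x_{k,j} - mean_j), with n-1 = 5:
  s[X_1,X_1] = ((-0.8333)·(-0.8333) + (-2.8333)·(-2.8333) + (0.1667)·(0.1667) + (0.1667)·(0.1667) + (4.1667)·(4.1667) + (-0.8333)·(-0.8333)) / 5 = 26.8333/5 = 5.3667
  s[X_1,X_2] = ((-0.8333)·(-1.6667) + (-2.8333)·(0.3333) + (0.1667)·(4.3333) + (0.1667)·(-1.6667) + (4.1667)·(-1.6667) + (-0.8333)·(0.3333)) / 5 = -6.3333/5 = -1.2667
  s[X_2,X_2] = ((-1.6667)·(-1.6667) + (0.3333)·(0.3333) + (4.3333)·(4.3333) + (-1.6667)·(-1.6667) + (-1.6667)·(-1.6667) + (0.3333)·(0.3333)) / 5 = 27.3333/5 = 5.4667
  Sample standard deviations s_i = √(s[i,i]):
  s(X_1) = √(5.3667) = 2.3166
  s(X_2) = √(5.4667) = 2.3381

Step 3 — r_{ij} = s_{ij} / (s_i · s_j):
  r[X_1,X_1] = 1 (diagonal).
  r[X_1,X_2] = -1.2667 / (2.3166 · 2.3381) = -1.2667 / 5.4164 = -0.2339
  r[X_2,X_2] = 1 (diagonal).

R is symmetric with unit diagonal. Assembling:

R = [[1, -0.2339],
 [-0.2339, 1]]


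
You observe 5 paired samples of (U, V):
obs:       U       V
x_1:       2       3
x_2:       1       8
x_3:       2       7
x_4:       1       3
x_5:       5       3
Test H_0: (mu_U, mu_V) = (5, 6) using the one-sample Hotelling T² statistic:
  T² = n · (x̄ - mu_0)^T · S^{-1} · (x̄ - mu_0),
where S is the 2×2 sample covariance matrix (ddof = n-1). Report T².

Step 1 — sample mean vector:
  mean(U) = (2 + 1 + 2 + 1 + 5) / 5 = 11/5 = 2.2
  mean(V) = (3 + 8 + 7 + 3 + 3) / 5 = 24/5 = 4.8
  x̄ = (2.2, 4.8),  deviation x̄ - mu_0 = (2.2, 4.8) - (5, 6) = (-2.8, -1.2).

Step 2 — sample covariance matrix, S[i,j] = (1/(n-1)) · Σ_k (x_{k,i} - mean_i) · (x_{k,j} - mean_j), divisor n-1 = 4:
  S[U,U] = ((-0.2)·(-0.2) + (-1.2)·(-1.2) + (-0.2)·(-0.2) + (-1.2)·(-1.2) + (2.8)·(2.8)) / 4 = 10.8/4 = 2.7
  S[U,V] = ((-0.2)·(-1.8) + (-1.2)·(3.2) + (-0.2)·(2.2) + (-1.2)·(-1.8) + (2.8)·(-1.8)) / 4 = -6.8/4 = -1.7
  S[V,V] = ((-1.8)·(-1.8) + (3.2)·(3.2) + (2.2)·(2.2) + (-1.8)·(-1.8) + (-1.8)·(-1.8)) / 4 = 24.8/4 = 6.2
  S = [[2.7, -1.7],
 [-1.7, 6.2]].

Step 3 — invert S. det(S) = 2.7·6.2 - (-1.7)² = 13.85.
  S^{-1} = (1/det) · [[d, -b], [-b, a]] = [[0.4477, 0.1227],
 [0.1227, 0.1949]].

Step 4 — quadratic form (x̄ - mu_0)^T · S^{-1} · (x̄ - mu_0):
  S^{-1} · (x̄ - mu_0) = (-1.4007, -0.5776),
  (x̄ - mu_0)^T · [...] = (-2.8)·(-1.4007) + (-1.2)·(-0.5776) = 4.6152.

Step 5 — scale by n: T² = 5 · 4.6152 = 23.0758.

T² ≈ 23.0758


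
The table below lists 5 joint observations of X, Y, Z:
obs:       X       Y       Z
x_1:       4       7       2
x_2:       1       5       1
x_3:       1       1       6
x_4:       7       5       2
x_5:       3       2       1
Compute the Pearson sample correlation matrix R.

Step 1 — column means:
  mean(X) = (4 + 1 + 1 + 7 + 3) / 5 = 16/5 = 3.2
  mean(Y) = (7 + 5 + 1 + 5 + 2) / 5 = 20/5 = 4
  mean(Z) = (2 + 1 + 6 + 2 + 1) / 5 = 12/5 = 2.4

Step 2 — sample variances and covariances s[i,j] = (1/(n-1)) · Σ_k (x_{k,i} - mean_i) · (x_{k,j} - mean_j), with n-1 = 4:
  s[X,X] = ((0.8)·(0.8) + (-2.2)·(-2.2) + (-2.2)·(-2.2) + (3.8)·(3.8) + (-0.2)·(-0.2)) / 4 = 24.8/4 = 6.2
  s[X,Y] = ((0.8)·(3) + (-2.2)·(1) + (-2.2)·(-3) + (3.8)·(1) + (-0.2)·(-2)) / 4 = 11/4 = 2.75
  s[X,Z] = ((0.8)·(-0.4) + (-2.2)·(-1.4) + (-2.2)·(3.6) + (3.8)·(-0.4) + (-0.2)·(-1.4)) / 4 = -6.4/4 = -1.6
  s[Y,Y] = ((3)·(3) + (1)·(1) + (-3)·(-3) + (1)·(1) + (-2)·(-2)) / 4 = 24/4 = 6
  s[Y,Z] = ((3)·(-0.4) + (1)·(-1.4) + (-3)·(3.6) + (1)·(-0.4) + (-2)·(-1.4)) / 4 = -11/4 = -2.75
  s[Z,Z] = ((-0.4)·(-0.4) + (-1.4)·(-1.4) + (3.6)·(3.6) + (-0.4)·(-0.4) + (-1.4)·(-1.4)) / 4 = 17.2/4 = 4.3
  Sample standard deviations s_i = √(s[i,i]):
  s(X) = √(6.2) = 2.49
  s(Y) = √(6) = 2.4495
  s(Z) = √(4.3) = 2.0736

Step 3 — r_{ij} = s_{ij} / (s_i · s_j):
  r[X,X] = 1 (diagonal).
  r[X,Y] = 2.75 / (2.49 · 2.4495) = 2.75 / 6.0992 = 0.4509
  r[X,Z] = -1.6 / (2.49 · 2.0736) = -1.6 / 5.1633 = -0.3099
  r[Y,Y] = 1 (diagonal).
  r[Y,Z] = -2.75 / (2.4495 · 2.0736) = -2.75 / 5.0794 = -0.5414
  r[Z,Z] = 1 (diagonal).

R is symmetric with unit diagonal. Assembling:

R = [[1, 0.4509, -0.3099],
 [0.4509, 1, -0.5414],
 [-0.3099, -0.5414, 1]]


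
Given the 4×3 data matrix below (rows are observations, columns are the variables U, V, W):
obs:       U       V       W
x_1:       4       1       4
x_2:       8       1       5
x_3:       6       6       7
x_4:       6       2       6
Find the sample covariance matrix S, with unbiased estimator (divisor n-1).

Step 1 — column means:
  mean(U) = (4 + 8 + 6 + 6) / 4 = 24/4 = 6
  mean(V) = (1 + 1 + 6 + 2) / 4 = 10/4 = 2.5
  mean(W) = (4 + 5 + 7 + 6) / 4 = 22/4 = 5.5

Step 2 — sample covariance S[i,j] = (1/(n-1)) · Σ_k (x_{k,i} - mean_i) · (x_{k,j} - mean_j), with n-1 = 3.
  S[U,U] = ((-2)·(-2) + (2)·(2) + (0)·(0) + (0)·(0)) / 3 = 8/3 = 2.6667
  S[U,V] = ((-2)·(-1.5) + (2)·(-1.5) + (0)·(3.5) + (0)·(-0.5)) / 3 = 0/3 = 0
  S[U,W] = ((-2)·(-1.5) + (2)·(-0.5) + (0)·(1.5) + (0)·(0.5)) / 3 = 2/3 = 0.6667
  S[V,V] = ((-1.5)·(-1.5) + (-1.5)·(-1.5) + (3.5)·(3.5) + (-0.5)·(-0.5)) / 3 = 17/3 = 5.6667
  S[V,W] = ((-1.5)·(-1.5) + (-1.5)·(-0.5) + (3.5)·(1.5) + (-0.5)·(0.5)) / 3 = 8/3 = 2.6667
  S[W,W] = ((-1.5)·(-1.5) + (-0.5)·(-0.5) + (1.5)·(1.5) + (0.5)·(0.5)) / 3 = 5/3 = 1.6667

S is symmetric (S[j,i] = S[i,j]). Assembling:

S = [[2.6667, 0, 0.6667],
 [0, 5.6667, 2.6667],
 [0.6667, 2.6667, 1.6667]]


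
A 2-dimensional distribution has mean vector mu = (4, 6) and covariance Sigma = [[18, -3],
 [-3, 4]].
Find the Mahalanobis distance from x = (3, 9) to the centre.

Step 1 — centre the observation: (x - mu) = (-1, 3).

Step 2 — invert Sigma. det(Sigma) = 18·4 - (-3)² = 63.
  Sigma^{-1} = (1/det) · [[d, -b], [-b, a]] = [[0.0635, 0.0476],
 [0.0476, 0.2857]].

Step 3 — form the quadratic (x - mu)^T · Sigma^{-1} · (x - mu):
  Sigma^{-1} · (x - mu) = (0.0794, 0.8095).
  (x - mu)^T · [Sigma^{-1} · (x - mu)] = (-1)·(0.0794) + (3)·(0.8095) = 2.3492.

Step 4 — take square root: d = √(2.3492) ≈ 1.5327.

d(x, mu) = √(2.3492) ≈ 1.5327


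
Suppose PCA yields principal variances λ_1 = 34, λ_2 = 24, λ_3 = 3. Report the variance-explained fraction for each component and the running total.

Step 1 — total variance = trace(Sigma) = Σ λ_i = 34 + 24 + 3 = 61.

Step 2 — fraction explained by component i = λ_i / Σ λ:
  PC1: 34/61 = 0.5574
  PC2: 24/61 = 0.3934
  PC3: 3/61 = 0.0492

Step 3 — cumulative fraction after k components = (λ_1 + ... + λ_k) / Σ λ:
  k = 1: 34/61 = 0.5574
  k = 2: (34 + 24)/61 = 58/61 = 0.9508
  k = 3: (34 + 24 + 3)/61 = 61/61 = 1

Summary (fraction, with percent):

explained: PC1 0.5574 (55.74%), PC2 0.3934 (39.34%), PC3 0.0492 (4.92%);  cumulative: 0.5574, 0.9508, 1


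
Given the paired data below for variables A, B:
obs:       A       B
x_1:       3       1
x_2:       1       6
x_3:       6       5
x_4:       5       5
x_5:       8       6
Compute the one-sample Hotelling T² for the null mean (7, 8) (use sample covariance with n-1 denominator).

Step 1 — sample mean vector:
  mean(A) = (3 + 1 + 6 + 5 + 8) / 5 = 23/5 = 4.6
  mean(B) = (1 + 6 + 5 + 5 + 6) / 5 = 23/5 = 4.6
  x̄ = (4.6, 4.6),  deviation x̄ - mu_0 = (4.6, 4.6) - (7, 8) = (-2.4, -3.4).

Step 2 — sample covariance matrix, S[i,j] = (1/(n-1)) · Σ_k (x_{k,i} - mean_i) · (x_{k,j} - mean_j), divisor n-1 = 4:
  S[A,A] = ((-1.6)·(-1.6) + (-3.6)·(-3.6) + (1.4)·(1.4) + (0.4)·(0.4) + (3.4)·(3.4)) / 4 = 29.2/4 = 7.3
  S[A,B] = ((-1.6)·(-3.6) + (-3.6)·(1.4) + (1.4)·(0.4) + (0.4)·(0.4) + (3.4)·(1.4)) / 4 = 6.2/4 = 1.55
  S[B,B] = ((-3.6)·(-3.6) + (1.4)·(1.4) + (0.4)·(0.4) + (0.4)·(0.4) + (1.4)·(1.4)) / 4 = 17.2/4 = 4.3
  S = [[7.3, 1.55],
 [1.55, 4.3]].

Step 3 — invert S. det(S) = 7.3·4.3 - (1.55)² = 28.9875.
  S^{-1} = (1/det) · [[d, -b], [-b, a]] = [[0.1483, -0.0535],
 [-0.0535, 0.2518]].

Step 4 — quadratic form (x̄ - mu_0)^T · S^{-1} · (x̄ - mu_0):
  S^{-1} · (x̄ - mu_0) = (-0.1742, -0.7279),
  (x̄ - mu_0)^T · [...] = (-2.4)·(-0.1742) + (-3.4)·(-0.7279) = 2.893.

Step 5 — scale by n: T² = 5 · 2.893 = 14.4649.

T² ≈ 14.4649


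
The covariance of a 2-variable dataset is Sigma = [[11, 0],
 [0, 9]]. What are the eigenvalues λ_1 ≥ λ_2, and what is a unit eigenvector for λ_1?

Step 1 — characteristic polynomial of 2×2 Sigma:
  det(Sigma - λI) = λ² - trace · λ + det = 0.
  trace = 11 + 9 = 20, det = 11·9 - (0)² = 99.
Step 2 — discriminant:
  Δ = trace² - 4·det = 400 - 396 = 4.
Step 3 — eigenvalues:
  λ = (trace ± √Δ)/2 = (20 ± 2)/2,
  λ_1 = 11,  λ_2 = 9.

Step 4 — unit eigenvector for λ_1: Sigma is diagonal, so its eigenvectors are the coordinate axes. λ_1 = 11 is the diagonal entry on the first coordinate axis, hence
  v_1 = (1, 0) (||v_1|| = 1).

λ_1 = 11,  λ_2 = 9;  v_1 ≈ (1, 0)


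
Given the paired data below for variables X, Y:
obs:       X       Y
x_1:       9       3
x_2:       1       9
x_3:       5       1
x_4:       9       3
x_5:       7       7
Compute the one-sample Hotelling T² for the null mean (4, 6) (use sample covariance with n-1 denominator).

Step 1 — sample mean vector:
  mean(X) = (9 + 1 + 5 + 9 + 7) / 5 = 31/5 = 6.2
  mean(Y) = (3 + 9 + 1 + 3 + 7) / 5 = 23/5 = 4.6
  x̄ = (6.2, 4.6),  deviation x̄ - mu_0 = (6.2, 4.6) - (4, 6) = (2.2, -1.4).

Step 2 — sample covariance matrix, S[i,j] = (1/(n-1)) · Σ_k (x_{k,i} - mean_i) · (x_{k,j} - mean_j), divisor n-1 = 4:
  S[X,X] = ((2.8)·(2.8) + (-5.2)·(-5.2) + (-1.2)·(-1.2) + (2.8)·(2.8) + (0.8)·(0.8)) / 4 = 44.8/4 = 11.2
  S[X,Y] = ((2.8)·(-1.6) + (-5.2)·(4.4) + (-1.2)·(-3.6) + (2.8)·(-1.6) + (0.8)·(2.4)) / 4 = -25.6/4 = -6.4
  S[Y,Y] = ((-1.6)·(-1.6) + (4.4)·(4.4) + (-3.6)·(-3.6) + (-1.6)·(-1.6) + (2.4)·(2.4)) / 4 = 43.2/4 = 10.8
  S = [[11.2, -6.4],
 [-6.4, 10.8]].

Step 3 — invert S. det(S) = 11.2·10.8 - (-6.4)² = 80.
  S^{-1} = (1/det) · [[d, -b], [-b, a]] = [[0.135, 0.08],
 [0.08, 0.14]].

Step 4 — quadratic form (x̄ - mu_0)^T · S^{-1} · (x̄ - mu_0):
  S^{-1} · (x̄ - mu_0) = (0.185, -0.02),
  (x̄ - mu_0)^T · [...] = (2.2)·(0.185) + (-1.4)·(-0.02) = 0.435.

Step 5 — scale by n: T² = 5 · 0.435 = 2.175.

T² ≈ 2.175


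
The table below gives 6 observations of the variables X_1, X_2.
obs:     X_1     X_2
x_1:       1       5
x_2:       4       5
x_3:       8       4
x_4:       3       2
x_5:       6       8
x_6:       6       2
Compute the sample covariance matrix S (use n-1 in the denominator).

Step 1 — column means:
  mean(X_1) = (1 + 4 + 8 + 3 + 6 + 6) / 6 = 28/6 = 4.6667
  mean(X_2) = (5 + 5 + 4 + 2 + 8 + 2) / 6 = 26/6 = 4.3333

Step 2 — sample covariance S[i,j] = (1/(n-1)) · Σ_k (x_{k,i} - mean_i) · (x_{k,j} - mean_j), with n-1 = 5.
  S[X_1,X_1] = ((-3.6667)·(-3.6667) + (-0.6667)·(-0.6667) + (3.3333)·(3.3333) + (-1.6667)·(-1.6667) + (1.3333)·(1.3333) + (1.3333)·(1.3333)) / 5 = 31.3333/5 = 6.2667
  S[X_1,X_2] = ((-3.6667)·(0.6667) + (-0.6667)·(0.6667) + (3.3333)·(-0.3333) + (-1.6667)·(-2.3333) + (1.3333)·(3.6667) + (1.3333)·(-2.3333)) / 5 = 1.6667/5 = 0.3333
  S[X_2,X_2] = ((0.6667)·(0.6667) + (0.6667)·(0.6667) + (-0.3333)·(-0.3333) + (-2.3333)·(-2.3333) + (3.6667)·(3.6667) + (-2.3333)·(-2.3333)) / 5 = 25.3333/5 = 5.0667

S is symmetric (S[j,i] = S[i,j]). Assembling:

S = [[6.2667, 0.3333],
 [0.3333, 5.0667]]


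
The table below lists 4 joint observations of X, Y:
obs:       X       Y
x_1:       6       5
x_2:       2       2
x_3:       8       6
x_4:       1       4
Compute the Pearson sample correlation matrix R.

Step 1 — column means:
  mean(X) = (6 + 2 + 8 + 1) / 4 = 17/4 = 4.25
  mean(Y) = (5 + 2 + 6 + 4) / 4 = 17/4 = 4.25

Step 2 — sample variances and covariances s[i,j] = (1/(n-1)) · Σ_k (x_{k,i} - mean_i) · (x_{k,j} - mean_j), with n-1 = 3:
  s[X,X] = ((1.75)·(1.75) + (-2.25)·(-2.25) + (3.75)·(3.75) + (-3.25)·(-3.25)) / 3 = 32.75/3 = 10.9167
  s[X,Y] = ((1.75)·(0.75) + (-2.25)·(-2.25) + (3.75)·(1.75) + (-3.25)·(-0.25)) / 3 = 13.75/3 = 4.5833
  s[Y,Y] = ((0.75)·(0.75) + (-2.25)·(-2.25) + (1.75)·(1.75) + (-0.25)·(-0.25)) / 3 = 8.75/3 = 2.9167
  Sample standard deviations s_i = √(s[i,i]):
  s(X) = √(10.9167) = 3.304
  s(Y) = √(2.9167) = 1.7078

Step 3 — r_{ij} = s_{ij} / (s_i · s_j):
  r[X,X] = 1 (diagonal).
  r[X,Y] = 4.5833 / (3.304 · 1.7078) = 4.5833 / 5.6427 = 0.8123
  r[Y,Y] = 1 (diagonal).

R is symmetric with unit diagonal. Assembling:

R = [[1, 0.8123],
 [0.8123, 1]]


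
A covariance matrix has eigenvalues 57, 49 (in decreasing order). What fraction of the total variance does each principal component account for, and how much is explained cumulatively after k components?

Step 1 — total variance = trace(Sigma) = Σ λ_i = 57 + 49 = 106.

Step 2 — fraction explained by component i = λ_i / Σ λ:
  PC1: 57/106 = 0.5377
  PC2: 49/106 = 0.4623

Step 3 — cumulative fraction after k components = (λ_1 + ... + λ_k) / Σ λ:
  k = 1: 57/106 = 0.5377
  k = 2: (57 + 49)/106 = 106/106 = 1

Summary (fraction, with percent):

explained: PC1 0.5377 (53.77%), PC2 0.4623 (46.23%);  cumulative: 0.5377, 1


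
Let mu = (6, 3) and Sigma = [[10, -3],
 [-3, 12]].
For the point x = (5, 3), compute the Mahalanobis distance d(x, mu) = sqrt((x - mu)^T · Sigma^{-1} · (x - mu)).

Step 1 — centre the observation: (x - mu) = (-1, 0).

Step 2 — invert Sigma. det(Sigma) = 10·12 - (-3)² = 111.
  Sigma^{-1} = (1/det) · [[d, -b], [-b, a]] = [[0.1081, 0.027],
 [0.027, 0.0901]].

Step 3 — form the quadratic (x - mu)^T · Sigma^{-1} · (x - mu):
  Sigma^{-1} · (x - mu) = (-0.1081, -0.027).
  (x - mu)^T · [Sigma^{-1} · (x - mu)] = (-1)·(-0.1081) + (0)·(-0.027) = 0.1081.

Step 4 — take square root: d = √(0.1081) ≈ 0.3288.

d(x, mu) = √(0.1081) ≈ 0.3288


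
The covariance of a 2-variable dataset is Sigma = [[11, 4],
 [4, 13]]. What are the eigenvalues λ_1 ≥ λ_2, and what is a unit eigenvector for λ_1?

Step 1 — characteristic polynomial of 2×2 Sigma:
  det(Sigma - λI) = λ² - trace · λ + det = 0.
  trace = 11 + 13 = 24, det = 11·13 - (4)² = 127.
Step 2 — discriminant:
  Δ = trace² - 4·det = 576 - 508 = 68.
Step 3 — eigenvalues:
  λ = (trace ± √Δ)/2 = (24 ± 8.2462)/2,
  λ_1 = 16.1231,  λ_2 = 7.8769.

Step 4 — unit eigenvector for λ_1: solve (Sigma - λ_1 I)v = 0. First row:
  (11 - 16.1231)·v_x + (4)·v_y = 0, i.e. (-5.1231)·v_x + (4)·v_y = 0,
  so v ∝ (b, λ_1 - a) = (4, 5.1231) = u.
  ||u|| = √((4)² + (5.1231)²) = √(42.2462) ≈ 6.4997,
  v_1 = u/||u|| ≈ (0.6154, 0.7882) (||v_1|| = 1).

λ_1 = 16.1231,  λ_2 = 7.8769;  v_1 ≈ (0.6154, 0.7882)


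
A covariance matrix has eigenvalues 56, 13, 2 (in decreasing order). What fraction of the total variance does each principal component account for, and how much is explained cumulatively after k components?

Step 1 — total variance = trace(Sigma) = Σ λ_i = 56 + 13 + 2 = 71.

Step 2 — fraction explained by component i = λ_i / Σ λ:
  PC1: 56/71 = 0.7887
  PC2: 13/71 = 0.1831
  PC3: 2/71 = 0.0282

Step 3 — cumulative fraction after k components = (λ_1 + ... + λ_k) / Σ λ:
  k = 1: 56/71 = 0.7887
  k = 2: (56 + 13)/71 = 69/71 = 0.9718
  k = 3: (56 + 13 + 2)/71 = 71/71 = 1

Summary (fraction, with percent):

explained: PC1 0.7887 (78.87%), PC2 0.1831 (18.31%), PC3 0.0282 (2.82%);  cumulative: 0.7887, 0.9718, 1


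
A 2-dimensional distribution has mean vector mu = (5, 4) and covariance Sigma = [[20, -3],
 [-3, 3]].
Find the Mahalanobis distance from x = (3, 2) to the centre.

Step 1 — centre the observation: (x - mu) = (-2, -2).

Step 2 — invert Sigma. det(Sigma) = 20·3 - (-3)² = 51.
  Sigma^{-1} = (1/det) · [[d, -b], [-b, a]] = [[0.0588, 0.0588],
 [0.0588, 0.3922]].

Step 3 — form the quadratic (x - mu)^T · Sigma^{-1} · (x - mu):
  Sigma^{-1} · (x - mu) = (-0.2353, -0.902).
  (x - mu)^T · [Sigma^{-1} · (x - mu)] = (-2)·(-0.2353) + (-2)·(-0.902) = 2.2745.

Step 4 — take square root: d = √(2.2745) ≈ 1.5081.

d(x, mu) = √(2.2745) ≈ 1.5081


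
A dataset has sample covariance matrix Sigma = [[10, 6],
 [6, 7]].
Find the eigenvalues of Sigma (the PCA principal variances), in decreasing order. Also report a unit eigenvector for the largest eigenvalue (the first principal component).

Step 1 — characteristic polynomial of 2×2 Sigma:
  det(Sigma - λI) = λ² - trace · λ + det = 0.
  trace = 10 + 7 = 17, det = 10·7 - (6)² = 34.
Step 2 — discriminant:
  Δ = trace² - 4·det = 289 - 136 = 153.
Step 3 — eigenvalues:
  λ = (trace ± √Δ)/2 = (17 ± 12.3693)/2,
  λ_1 = 14.6847,  λ_2 = 2.3153.

Step 4 — unit eigenvector for λ_1: solve (Sigma - λ_1 I)v = 0. First row:
  (10 - 14.6847)·v_x + (6)·v_y = 0, i.e. (-4.6847)·v_x + (6)·v_y = 0,
  so v ∝ (b, λ_1 - a) = (6, 4.6847) = u.
  ||u|| = √((6)² + (4.6847)²) = √(57.946) ≈ 7.6122,
  v_1 = u/||u|| ≈ (0.7882, 0.6154) (||v_1|| = 1).

λ_1 = 14.6847,  λ_2 = 2.3153;  v_1 ≈ (0.7882, 0.6154)


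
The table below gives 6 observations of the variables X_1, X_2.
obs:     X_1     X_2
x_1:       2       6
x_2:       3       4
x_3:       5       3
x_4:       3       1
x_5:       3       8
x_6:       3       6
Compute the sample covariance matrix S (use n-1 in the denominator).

Step 1 — column means:
  mean(X_1) = (2 + 3 + 5 + 3 + 3 + 3) / 6 = 19/6 = 3.1667
  mean(X_2) = (6 + 4 + 3 + 1 + 8 + 6) / 6 = 28/6 = 4.6667

Step 2 — sample covariance S[i,j] = (1/(n-1)) · Σ_k (x_{k,i} - mean_i) · (x_{k,j} - mean_j), with n-1 = 5.
  S[X_1,X_1] = ((-1.1667)·(-1.1667) + (-0.1667)·(-0.1667) + (1.8333)·(1.8333) + (-0.1667)·(-0.1667) + (-0.1667)·(-0.1667) + (-0.1667)·(-0.1667)) / 5 = 4.8333/5 = 0.9667
  S[X_1,X_2] = ((-1.1667)·(1.3333) + (-0.1667)·(-0.6667) + (1.8333)·(-1.6667) + (-0.1667)·(-3.6667) + (-0.1667)·(3.3333) + (-0.1667)·(1.3333)) / 5 = -4.6667/5 = -0.9333
  S[X_2,X_2] = ((1.3333)·(1.3333) + (-0.6667)·(-0.6667) + (-1.6667)·(-1.6667) + (-3.6667)·(-3.6667) + (3.3333)·(3.3333) + (1.3333)·(1.3333)) / 5 = 31.3333/5 = 6.2667

S is symmetric (S[j,i] = S[i,j]). Assembling:

S = [[0.9667, -0.9333],
 [-0.9333, 6.2667]]


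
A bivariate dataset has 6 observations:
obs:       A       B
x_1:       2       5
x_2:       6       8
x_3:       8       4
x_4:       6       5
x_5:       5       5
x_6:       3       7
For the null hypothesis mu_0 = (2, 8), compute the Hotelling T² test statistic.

Step 1 — sample mean vector:
  mean(A) = (2 + 6 + 8 + 6 + 5 + 3) / 6 = 30/6 = 5
  mean(B) = (5 + 8 + 4 + 5 + 5 + 7) / 6 = 34/6 = 5.6667
  x̄ = (5, 5.6667),  deviation x̄ - mu_0 = (5, 5.6667) - (2, 8) = (3, -2.3333).

Step 2 — sample covariance matrix, S[i,j] = (1/(n-1)) · Σ_k (x_{k,i} - mean_i) · (x_{k,j} - mean_j), divisor n-1 = 5:
  S[A,A] = ((-3)·(-3) + (1)·(1) + (3)·(3) + (1)·(1) + (0)·(0) + (-2)·(-2)) / 5 = 24/5 = 4.8
  S[A,B] = ((-3)·(-0.6667) + (1)·(2.3333) + (3)·(-1.6667) + (1)·(-0.6667) + (0)·(-0.6667) + (-2)·(1.3333)) / 5 = -4/5 = -0.8
  S[B,B] = ((-0.6667)·(-0.6667) + (2.3333)·(2.3333) + (-1.6667)·(-1.6667) + (-0.6667)·(-0.6667) + (-0.6667)·(-0.6667) + (1.3333)·(1.3333)) / 5 = 11.3333/5 = 2.2667
  S = [[4.8, -0.8],
 [-0.8, 2.2667]].

Step 3 — invert S. det(S) = 4.8·2.2667 - (-0.8)² = 10.24.
  S^{-1} = (1/det) · [[d, -b], [-b, a]] = [[0.2214, 0.0781],
 [0.0781, 0.4688]].

Step 4 — quadratic form (x̄ - mu_0)^T · S^{-1} · (x̄ - mu_0):
  S^{-1} · (x̄ - mu_0) = (0.4818, -0.8594),
  (x̄ - mu_0)^T · [...] = (3)·(0.4818) + (-2.3333)·(-0.8594) = 3.4505.

Step 5 — scale by n: T² = 6 · 3.4505 = 20.7031.

T² ≈ 20.7031
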